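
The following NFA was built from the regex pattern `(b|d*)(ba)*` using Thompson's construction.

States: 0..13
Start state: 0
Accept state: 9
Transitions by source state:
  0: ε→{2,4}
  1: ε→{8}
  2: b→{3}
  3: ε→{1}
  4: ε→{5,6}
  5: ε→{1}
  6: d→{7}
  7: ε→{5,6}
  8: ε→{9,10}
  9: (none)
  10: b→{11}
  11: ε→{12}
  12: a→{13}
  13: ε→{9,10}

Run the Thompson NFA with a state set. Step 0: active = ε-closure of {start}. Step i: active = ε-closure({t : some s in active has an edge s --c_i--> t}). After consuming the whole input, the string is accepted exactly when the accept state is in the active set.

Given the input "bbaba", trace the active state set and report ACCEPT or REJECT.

start: ε-closure({0}) = {0,1,2,4,5,6,8,9,10}
'b' @ 1: {1,3,8,9,10,11,12}  ✓accept
'b' @ 2: {11,12}
'a' @ 3: {9,10,13}  ✓accept
'b' @ 4: {11,12}
'a' @ 5: {9,10,13}  ✓accept
final: {9,10,13}; accept 9 in set

Answer: ACCEPT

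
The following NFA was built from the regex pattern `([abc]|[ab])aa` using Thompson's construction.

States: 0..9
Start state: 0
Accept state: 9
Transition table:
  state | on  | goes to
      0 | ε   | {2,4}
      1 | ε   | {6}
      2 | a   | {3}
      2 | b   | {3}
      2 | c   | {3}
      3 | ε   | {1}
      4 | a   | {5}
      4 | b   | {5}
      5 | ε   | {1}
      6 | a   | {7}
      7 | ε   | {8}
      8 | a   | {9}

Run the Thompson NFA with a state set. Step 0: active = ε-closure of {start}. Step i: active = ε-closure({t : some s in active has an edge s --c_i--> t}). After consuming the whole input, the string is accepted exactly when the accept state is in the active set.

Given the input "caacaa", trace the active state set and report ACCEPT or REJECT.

S₀ = ε-closure({0}) = {0,2,4}
'c' @ 1: {1,3,6}
'a' @ 2: {7,8}
'a' @ 3: {9}  ✓accept
'c' @ 4: {}  — no active states
rest 'aa' ignored (set empty)
end set {} — state 9 not in

Answer: REJECT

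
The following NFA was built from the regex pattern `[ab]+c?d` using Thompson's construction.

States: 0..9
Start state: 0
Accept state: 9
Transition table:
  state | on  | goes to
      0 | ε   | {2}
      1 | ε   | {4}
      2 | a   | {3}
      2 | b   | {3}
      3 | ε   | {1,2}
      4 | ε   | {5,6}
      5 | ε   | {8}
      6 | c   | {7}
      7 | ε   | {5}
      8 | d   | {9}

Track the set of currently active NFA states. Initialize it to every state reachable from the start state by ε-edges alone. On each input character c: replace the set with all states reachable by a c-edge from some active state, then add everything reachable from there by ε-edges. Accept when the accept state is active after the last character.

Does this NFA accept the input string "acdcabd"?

start: ε-closure({0}) = {0,2}
'a' @ 1: {1,2,3,4,5,6,8}
'c' @ 2: {5,7,8}
'd' @ 3: {9}  (accept∈set)
'c' @ 4: {}  — state set empty
rest 'abd' ignored (set empty)
end set {} — state 9 not in

Answer: REJECT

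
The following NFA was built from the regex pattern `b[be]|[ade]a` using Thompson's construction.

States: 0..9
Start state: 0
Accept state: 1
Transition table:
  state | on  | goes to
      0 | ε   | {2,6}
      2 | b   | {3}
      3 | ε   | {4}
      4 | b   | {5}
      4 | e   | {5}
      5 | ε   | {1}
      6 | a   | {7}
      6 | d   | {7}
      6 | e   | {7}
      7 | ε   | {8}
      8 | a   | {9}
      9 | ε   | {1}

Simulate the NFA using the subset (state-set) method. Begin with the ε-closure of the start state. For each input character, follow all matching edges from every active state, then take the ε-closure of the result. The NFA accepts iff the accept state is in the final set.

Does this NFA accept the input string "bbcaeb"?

initial (ε-close {0}): {0,2,6}
'b' @ 1: {3,4}
'b' @ 2: {1,5}  (accept∈set)
'c' @ 3: {}  — no active states
rest 'aeb' ignored (set empty)
end set {} — state 1 not in

Answer: REJECT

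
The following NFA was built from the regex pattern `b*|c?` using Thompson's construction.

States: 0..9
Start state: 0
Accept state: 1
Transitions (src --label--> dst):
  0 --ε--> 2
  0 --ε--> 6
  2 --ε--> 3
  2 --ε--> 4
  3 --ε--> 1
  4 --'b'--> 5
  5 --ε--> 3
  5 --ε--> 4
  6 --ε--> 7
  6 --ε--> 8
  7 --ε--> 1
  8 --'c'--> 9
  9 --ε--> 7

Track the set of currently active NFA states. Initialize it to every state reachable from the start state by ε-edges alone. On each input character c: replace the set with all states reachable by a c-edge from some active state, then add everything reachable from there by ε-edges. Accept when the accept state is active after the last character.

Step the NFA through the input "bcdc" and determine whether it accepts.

start: ε-closure({0}) = {0,1,2,3,4,6,7,8}
'b' @ 1: {1,3,4,5}  ✓accept
'c' @ 2: {}  — dead — no transitions
rest 'dc' ignored (set empty)
after full input: {}  (accept=1 not in)

Answer: REJECT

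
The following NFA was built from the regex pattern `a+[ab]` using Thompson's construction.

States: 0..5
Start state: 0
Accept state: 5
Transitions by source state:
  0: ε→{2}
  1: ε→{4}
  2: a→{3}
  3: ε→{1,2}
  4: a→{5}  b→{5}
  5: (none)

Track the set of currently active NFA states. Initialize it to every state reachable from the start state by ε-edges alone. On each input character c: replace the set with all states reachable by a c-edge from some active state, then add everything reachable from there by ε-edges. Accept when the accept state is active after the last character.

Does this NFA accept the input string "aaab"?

Answer: ACCEPT

Trace:
initial (ε-close {0}): {0,2}
'a' @ 1: {1,2,3,4}
'a' @ 2: {1,2,3,4,5}  ✓accept
'a' @ 3: {1,2,3,4,5}  ✓accept
'b' @ 4: {5}  ✓accept
after full input: {5}  (accept=5 in)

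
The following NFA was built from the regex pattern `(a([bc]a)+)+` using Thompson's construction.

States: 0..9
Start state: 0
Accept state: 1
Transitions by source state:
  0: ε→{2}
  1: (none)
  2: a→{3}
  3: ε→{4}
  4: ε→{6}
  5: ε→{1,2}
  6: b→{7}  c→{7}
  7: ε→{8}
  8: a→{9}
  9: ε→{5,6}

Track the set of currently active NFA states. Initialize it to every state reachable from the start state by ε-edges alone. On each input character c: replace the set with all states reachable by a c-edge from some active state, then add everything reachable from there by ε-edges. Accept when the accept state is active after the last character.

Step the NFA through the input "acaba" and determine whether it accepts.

Answer: ACCEPT

Trace:
start: ε-closure({0}) = {0,2}
'a' @ 1: {3,4,6}
'c' @ 2: {7,8}
'a' @ 3: {1,2,5,6,9}  (accept∈set)
'b' @ 4: {7,8}
'a' @ 5: {1,2,5,6,9}  (accept∈set)
end set {1,2,5,6,9} — state 1 in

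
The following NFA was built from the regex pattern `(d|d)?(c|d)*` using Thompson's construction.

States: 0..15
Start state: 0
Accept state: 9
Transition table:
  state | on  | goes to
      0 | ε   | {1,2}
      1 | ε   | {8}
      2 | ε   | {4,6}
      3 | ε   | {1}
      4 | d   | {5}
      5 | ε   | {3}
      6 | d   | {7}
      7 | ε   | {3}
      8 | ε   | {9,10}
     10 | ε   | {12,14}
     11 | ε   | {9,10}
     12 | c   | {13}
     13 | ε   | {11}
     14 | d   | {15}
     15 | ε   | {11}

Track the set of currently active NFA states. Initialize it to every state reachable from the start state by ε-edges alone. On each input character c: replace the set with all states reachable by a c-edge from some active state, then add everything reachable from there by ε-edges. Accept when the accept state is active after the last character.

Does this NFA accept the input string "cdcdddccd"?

Answer: ACCEPT

Derivation:
S₀ = ε-closure({0}) = {0,1,2,4,6,8,9,10,12,14}
'c' @ 1: {9,10,11,12,13,14}  (accept∈set)
'd' @ 2: {9,10,11,12,14,15}  (accept∈set)
'c' @ 3: {9,10,11,12,13,14}  (accept∈set)
'd' @ 4: {9,10,11,12,14,15}  (accept∈set)
'd' @ 5: {9,10,11,12,14,15}  (accept∈set)
'd' @ 6: {9,10,11,12,14,15}  (accept∈set)
'c' @ 7: {9,10,11,12,13,14}  (accept∈set)
'c' @ 8: {9,10,11,12,13,14}  (accept∈set)
'd' @ 9: {9,10,11,12,14,15}  (accept∈set)
final: {9,10,11,12,14,15}; accept 9 in set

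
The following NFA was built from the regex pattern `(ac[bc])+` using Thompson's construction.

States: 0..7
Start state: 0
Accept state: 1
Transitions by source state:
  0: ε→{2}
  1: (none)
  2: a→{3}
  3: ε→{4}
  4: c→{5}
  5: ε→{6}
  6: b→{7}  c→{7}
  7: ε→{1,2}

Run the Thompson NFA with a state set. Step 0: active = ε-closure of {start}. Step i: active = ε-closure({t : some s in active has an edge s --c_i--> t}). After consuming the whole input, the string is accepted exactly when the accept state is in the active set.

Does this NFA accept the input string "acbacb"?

Answer: ACCEPT

Derivation:
start: ε-closure({0}) = {0,2}
'a' @ 1: {3,4}
'c' @ 2: {5,6}
'b' @ 3: {1,2,7}  ✓accept
'a' @ 4: {3,4}
'c' @ 5: {5,6}
'b' @ 6: {1,2,7}  ✓accept
after full input: {1,2,7}  (accept=1 in)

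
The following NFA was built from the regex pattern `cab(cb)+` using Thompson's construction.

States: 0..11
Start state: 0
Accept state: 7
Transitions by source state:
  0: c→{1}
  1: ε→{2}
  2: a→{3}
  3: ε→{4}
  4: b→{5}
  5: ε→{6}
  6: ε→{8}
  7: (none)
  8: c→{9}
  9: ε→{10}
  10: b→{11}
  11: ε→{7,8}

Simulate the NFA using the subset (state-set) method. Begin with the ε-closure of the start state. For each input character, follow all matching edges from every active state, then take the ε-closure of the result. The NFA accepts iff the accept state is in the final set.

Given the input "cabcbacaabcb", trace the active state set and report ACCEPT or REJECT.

Answer: REJECT

Trace:
start: ε-closure({0}) = {0}
'c' @ 1: {1,2}
'a' @ 2: {3,4}
'b' @ 3: {5,6,8}
'c' @ 4: {9,10}
'b' @ 5: {7,8,11}  (accept∈set)
'a' @ 6: {}  — no active states
rest 'caabcb' ignored (set empty)
after full input: {}  (accept=7 not in)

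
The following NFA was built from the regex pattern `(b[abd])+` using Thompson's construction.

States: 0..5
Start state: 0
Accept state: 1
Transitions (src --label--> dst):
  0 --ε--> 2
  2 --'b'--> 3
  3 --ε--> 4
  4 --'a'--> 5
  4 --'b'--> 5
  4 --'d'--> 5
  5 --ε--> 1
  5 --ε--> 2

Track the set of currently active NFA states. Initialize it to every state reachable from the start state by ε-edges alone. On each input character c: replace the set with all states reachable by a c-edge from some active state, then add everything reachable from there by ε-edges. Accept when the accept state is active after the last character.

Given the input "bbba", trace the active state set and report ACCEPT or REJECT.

S₀ = ε-closure({0}) = {0,2}
'b' @ 1: {3,4}
'b' @ 2: {1,2,5}  (accept∈set)
'b' @ 3: {3,4}
'a' @ 4: {1,2,5}  (accept∈set)
after full input: {1,2,5}  (accept=1 in)

Answer: ACCEPT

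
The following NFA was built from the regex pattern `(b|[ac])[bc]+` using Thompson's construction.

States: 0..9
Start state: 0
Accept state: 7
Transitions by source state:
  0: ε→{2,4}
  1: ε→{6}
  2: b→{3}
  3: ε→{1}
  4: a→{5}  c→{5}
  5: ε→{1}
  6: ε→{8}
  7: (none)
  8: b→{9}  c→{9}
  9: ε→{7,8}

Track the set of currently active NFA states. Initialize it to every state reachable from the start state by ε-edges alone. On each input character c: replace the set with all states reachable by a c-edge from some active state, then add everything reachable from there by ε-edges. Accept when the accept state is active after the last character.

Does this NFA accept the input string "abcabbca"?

start: ε-closure({0}) = {0,2,4}
'a' @ 1: {1,5,6,8}
'b' @ 2: {7,8,9}  ✓accept
'c' @ 3: {7,8,9}  ✓accept
'a' @ 4: {}  — no active states
rest 'bbca' ignored (set empty)
after full input: {}  (accept=7 not in)

Answer: REJECT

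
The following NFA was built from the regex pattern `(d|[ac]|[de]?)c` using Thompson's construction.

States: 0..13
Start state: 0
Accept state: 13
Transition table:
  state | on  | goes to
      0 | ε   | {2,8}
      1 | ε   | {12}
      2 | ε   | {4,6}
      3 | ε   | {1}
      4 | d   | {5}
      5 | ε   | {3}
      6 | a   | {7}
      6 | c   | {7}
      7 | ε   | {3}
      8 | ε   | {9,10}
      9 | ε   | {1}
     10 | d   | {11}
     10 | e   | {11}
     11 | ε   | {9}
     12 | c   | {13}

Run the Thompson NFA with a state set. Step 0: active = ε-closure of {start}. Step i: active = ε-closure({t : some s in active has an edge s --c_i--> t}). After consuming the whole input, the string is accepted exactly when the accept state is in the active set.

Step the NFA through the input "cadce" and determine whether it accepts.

Answer: REJECT

Derivation:
S₀ = ε-closure({0}) = {0,1,2,4,6,8,9,10,12}
'c' @ 1: {1,3,7,12,13}  ✓accept
'a' @ 2: {}  — dead — no transitions
rest 'dce' ignored (set empty)
after full input: {}  (accept=13 not in)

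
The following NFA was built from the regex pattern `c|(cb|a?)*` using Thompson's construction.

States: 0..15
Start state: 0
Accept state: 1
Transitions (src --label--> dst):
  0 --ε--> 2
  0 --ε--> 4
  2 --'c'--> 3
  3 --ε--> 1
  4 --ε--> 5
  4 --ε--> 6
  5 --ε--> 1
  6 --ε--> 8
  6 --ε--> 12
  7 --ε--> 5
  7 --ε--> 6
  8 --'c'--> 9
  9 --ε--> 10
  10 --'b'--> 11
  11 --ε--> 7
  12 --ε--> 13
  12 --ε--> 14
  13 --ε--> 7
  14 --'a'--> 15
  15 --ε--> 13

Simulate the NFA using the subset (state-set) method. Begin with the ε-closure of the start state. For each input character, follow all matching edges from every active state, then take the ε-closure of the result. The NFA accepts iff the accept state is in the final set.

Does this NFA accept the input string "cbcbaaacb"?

S₀ = ε-closure({0}) = {0,1,2,4,5,6,7,8,12,13,14}
'c' @ 1: {1,3,9,10}  [accepting]
'b' @ 2: {1,5,6,7,8,11,12,13,14}  [accepting]
'c' @ 3: {9,10}
'b' @ 4: {1,5,6,7,8,11,12,13,14}  [accepting]
'a' @ 5: {1,5,6,7,8,12,13,14,15}  [accepting]
'a' @ 6: {1,5,6,7,8,12,13,14,15}  [accepting]
'a' @ 7: {1,5,6,7,8,12,13,14,15}  [accepting]
'c' @ 8: {9,10}
'b' @ 9: {1,5,6,7,8,11,12,13,14}  [accepting]
after full input: {1,5,6,7,8,11,12,13,14}  (accept=1 in)

Answer: ACCEPT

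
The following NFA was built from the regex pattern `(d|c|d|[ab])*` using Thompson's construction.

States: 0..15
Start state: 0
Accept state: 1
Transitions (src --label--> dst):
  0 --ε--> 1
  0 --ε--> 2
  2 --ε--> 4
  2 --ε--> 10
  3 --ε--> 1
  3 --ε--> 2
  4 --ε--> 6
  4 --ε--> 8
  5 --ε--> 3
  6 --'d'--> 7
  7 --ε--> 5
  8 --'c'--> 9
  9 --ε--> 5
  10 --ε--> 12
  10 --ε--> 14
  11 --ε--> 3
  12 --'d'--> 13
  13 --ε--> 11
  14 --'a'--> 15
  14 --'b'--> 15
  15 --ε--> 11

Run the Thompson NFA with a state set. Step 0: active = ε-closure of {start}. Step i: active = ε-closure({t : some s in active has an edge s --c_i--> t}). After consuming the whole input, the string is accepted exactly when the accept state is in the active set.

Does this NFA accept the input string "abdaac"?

Answer: ACCEPT

Steps:
initial (ε-close {0}): {0,1,2,4,6,8,10,12,14}
'a' @ 1: {1,2,3,4,6,8,10,11,12,14,15}  [accepting]
'b' @ 2: {1,2,3,4,6,8,10,11,12,14,15}  [accepting]
'd' @ 3: {1,2,3,4,5,6,7,8,10,11,12,13,14}  [accepting]
'a' @ 4: {1,2,3,4,6,8,10,11,12,14,15}  [accepting]
'a' @ 5: {1,2,3,4,6,8,10,11,12,14,15}  [accepting]
'c' @ 6: {1,2,3,4,5,6,8,9,10,12,14}  [accepting]
after full input: {1,2,3,4,5,6,8,9,10,12,14}  (accept=1 in)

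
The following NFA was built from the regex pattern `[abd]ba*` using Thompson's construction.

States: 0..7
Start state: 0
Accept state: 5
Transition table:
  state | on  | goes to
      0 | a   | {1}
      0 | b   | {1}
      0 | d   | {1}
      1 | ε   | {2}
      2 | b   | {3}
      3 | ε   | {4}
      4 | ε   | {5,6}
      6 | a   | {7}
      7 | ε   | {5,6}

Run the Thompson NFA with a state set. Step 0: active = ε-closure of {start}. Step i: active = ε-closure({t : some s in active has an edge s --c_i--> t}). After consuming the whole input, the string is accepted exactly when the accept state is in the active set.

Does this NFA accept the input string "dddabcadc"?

Answer: REJECT

Trace:
start: ε-closure({0}) = {0}
'd' @ 1: {1,2}
'd' @ 2: {}  — state set empty
rest 'dabcadc' ignored (set empty)
final: {}; accept 5 not in set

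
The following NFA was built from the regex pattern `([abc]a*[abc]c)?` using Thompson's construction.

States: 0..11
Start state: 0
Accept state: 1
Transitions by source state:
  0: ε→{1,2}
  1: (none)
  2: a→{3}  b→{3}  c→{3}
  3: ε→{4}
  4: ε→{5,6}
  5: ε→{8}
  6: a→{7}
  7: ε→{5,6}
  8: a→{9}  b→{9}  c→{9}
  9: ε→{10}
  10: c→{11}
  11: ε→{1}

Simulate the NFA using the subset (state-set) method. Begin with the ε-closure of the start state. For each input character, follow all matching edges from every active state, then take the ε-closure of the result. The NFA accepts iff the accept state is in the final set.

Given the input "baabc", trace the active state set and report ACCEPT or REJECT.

Answer: ACCEPT

Trace:
S₀ = ε-closure({0}) = {0,1,2}
'b' @ 1: {3,4,5,6,8}
'a' @ 2: {5,6,7,8,9,10}
'a' @ 3: {5,6,7,8,9,10}
'b' @ 4: {9,10}
'c' @ 5: {1,11}  [accepting]
after full input: {1,11}  (accept=1 in)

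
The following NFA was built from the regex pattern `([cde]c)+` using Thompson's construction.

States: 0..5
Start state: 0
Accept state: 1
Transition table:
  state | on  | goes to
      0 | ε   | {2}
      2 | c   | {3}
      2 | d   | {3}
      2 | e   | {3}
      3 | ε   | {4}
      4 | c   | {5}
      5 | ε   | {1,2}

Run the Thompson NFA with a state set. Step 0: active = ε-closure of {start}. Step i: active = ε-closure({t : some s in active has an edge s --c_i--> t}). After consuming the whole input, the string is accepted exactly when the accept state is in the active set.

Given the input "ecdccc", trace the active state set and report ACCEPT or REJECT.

Answer: ACCEPT

Steps:
S₀ = ε-closure({0}) = {0,2}
'e' @ 1: {3,4}
'c' @ 2: {1,2,5}  (accept∈set)
'd' @ 3: {3,4}
'c' @ 4: {1,2,5}  (accept∈set)
'c' @ 5: {3,4}
'c' @ 6: {1,2,5}  (accept∈set)
end set {1,2,5} — state 1 in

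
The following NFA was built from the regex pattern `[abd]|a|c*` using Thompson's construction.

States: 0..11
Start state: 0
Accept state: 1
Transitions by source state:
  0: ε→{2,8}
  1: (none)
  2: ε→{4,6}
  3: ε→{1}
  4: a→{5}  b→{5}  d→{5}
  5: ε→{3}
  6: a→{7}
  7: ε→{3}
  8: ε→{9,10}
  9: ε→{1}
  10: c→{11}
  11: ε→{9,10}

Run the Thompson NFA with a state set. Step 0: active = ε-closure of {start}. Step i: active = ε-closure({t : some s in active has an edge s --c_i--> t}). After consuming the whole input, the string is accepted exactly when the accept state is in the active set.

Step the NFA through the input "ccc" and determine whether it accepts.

initial (ε-close {0}): {0,1,2,4,6,8,9,10}
'c' @ 1: {1,9,10,11}  [accepting]
'c' @ 2: {1,9,10,11}  [accepting]
'c' @ 3: {1,9,10,11}  [accepting]
final: {1,9,10,11}; accept 1 in set

Answer: ACCEPT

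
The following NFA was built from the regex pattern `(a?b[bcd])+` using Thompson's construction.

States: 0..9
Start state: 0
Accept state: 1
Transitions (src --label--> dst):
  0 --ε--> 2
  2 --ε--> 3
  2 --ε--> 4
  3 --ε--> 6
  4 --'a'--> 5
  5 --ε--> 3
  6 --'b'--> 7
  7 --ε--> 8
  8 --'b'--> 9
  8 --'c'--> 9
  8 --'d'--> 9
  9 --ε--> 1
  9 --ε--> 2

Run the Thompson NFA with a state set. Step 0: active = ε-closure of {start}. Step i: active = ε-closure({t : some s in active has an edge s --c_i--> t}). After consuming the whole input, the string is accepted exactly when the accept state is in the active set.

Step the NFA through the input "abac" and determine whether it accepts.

initial (ε-close {0}): {0,2,3,4,6}
'a' @ 1: {3,5,6}
'b' @ 2: {7,8}
'a' @ 3: {}  — state set empty
rest 'c' ignored (set empty)
final: {}; accept 1 not in set

Answer: REJECT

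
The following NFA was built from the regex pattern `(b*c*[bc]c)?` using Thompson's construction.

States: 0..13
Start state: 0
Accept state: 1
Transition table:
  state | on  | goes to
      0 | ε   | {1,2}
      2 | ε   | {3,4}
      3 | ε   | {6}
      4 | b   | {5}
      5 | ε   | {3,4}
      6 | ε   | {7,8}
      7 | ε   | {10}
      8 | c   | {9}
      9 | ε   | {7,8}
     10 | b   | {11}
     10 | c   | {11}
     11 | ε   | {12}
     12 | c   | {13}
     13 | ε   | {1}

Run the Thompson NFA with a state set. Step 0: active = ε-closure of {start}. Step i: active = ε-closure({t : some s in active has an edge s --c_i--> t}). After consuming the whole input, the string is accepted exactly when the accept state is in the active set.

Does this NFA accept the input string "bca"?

start: ε-closure({0}) = {0,1,2,3,4,6,7,8,10}
'b' @ 1: {3,4,5,6,7,8,10,11,12}
'c' @ 2: {1,7,8,9,10,11,12,13}  [accepting]
'a' @ 3: {}  — dead — no transitions
end set {} — state 1 not in

Answer: REJECT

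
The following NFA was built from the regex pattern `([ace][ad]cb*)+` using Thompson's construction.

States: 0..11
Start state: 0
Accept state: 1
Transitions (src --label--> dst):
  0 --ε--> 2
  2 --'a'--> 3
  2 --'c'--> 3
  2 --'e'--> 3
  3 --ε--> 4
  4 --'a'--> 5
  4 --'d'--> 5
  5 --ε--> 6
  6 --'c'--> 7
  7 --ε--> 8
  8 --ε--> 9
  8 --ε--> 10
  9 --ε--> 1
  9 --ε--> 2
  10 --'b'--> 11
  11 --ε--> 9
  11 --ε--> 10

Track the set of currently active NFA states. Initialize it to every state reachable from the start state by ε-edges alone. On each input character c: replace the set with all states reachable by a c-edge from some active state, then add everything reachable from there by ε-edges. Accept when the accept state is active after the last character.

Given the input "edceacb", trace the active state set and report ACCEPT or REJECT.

initial (ε-close {0}): {0,2}
'e' @ 1: {3,4}
'd' @ 2: {5,6}
'c' @ 3: {1,2,7,8,9,10}  (accept∈set)
'e' @ 4: {3,4}
'a' @ 5: {5,6}
'c' @ 6: {1,2,7,8,9,10}  (accept∈set)
'b' @ 7: {1,2,9,10,11}  (accept∈set)
final: {1,2,9,10,11}; accept 1 in set

Answer: ACCEPT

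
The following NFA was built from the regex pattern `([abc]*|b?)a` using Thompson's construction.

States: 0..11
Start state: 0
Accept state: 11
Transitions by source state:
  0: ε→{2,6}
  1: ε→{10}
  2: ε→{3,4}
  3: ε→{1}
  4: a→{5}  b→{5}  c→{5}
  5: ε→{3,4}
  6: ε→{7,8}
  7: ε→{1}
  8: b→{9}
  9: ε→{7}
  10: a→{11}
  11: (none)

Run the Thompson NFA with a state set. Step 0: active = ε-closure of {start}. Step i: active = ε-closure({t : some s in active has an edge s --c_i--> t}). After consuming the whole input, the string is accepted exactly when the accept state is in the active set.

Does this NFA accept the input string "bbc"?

Answer: REJECT

Trace:
S₀ = ε-closure({0}) = {0,1,2,3,4,6,7,8,10}
'b' @ 1: {1,3,4,5,7,9,10}
'b' @ 2: {1,3,4,5,10}
'c' @ 3: {1,3,4,5,10}
end set {1,3,4,5,10} — state 11 not in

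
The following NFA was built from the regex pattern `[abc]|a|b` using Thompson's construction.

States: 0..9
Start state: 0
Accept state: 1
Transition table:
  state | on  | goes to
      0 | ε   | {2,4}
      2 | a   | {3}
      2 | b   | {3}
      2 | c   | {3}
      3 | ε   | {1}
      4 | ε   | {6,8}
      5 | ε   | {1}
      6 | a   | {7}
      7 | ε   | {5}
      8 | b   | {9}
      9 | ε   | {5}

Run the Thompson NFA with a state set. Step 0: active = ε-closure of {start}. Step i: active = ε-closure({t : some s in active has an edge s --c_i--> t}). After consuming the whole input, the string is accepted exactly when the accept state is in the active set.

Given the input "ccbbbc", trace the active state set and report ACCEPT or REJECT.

Answer: REJECT

Derivation:
initial (ε-close {0}): {0,2,4,6,8}
'c' @ 1: {1,3}  [accepting]
'c' @ 2: {}  — state set empty
rest 'bbbc' ignored (set empty)
after full input: {}  (accept=1 not in)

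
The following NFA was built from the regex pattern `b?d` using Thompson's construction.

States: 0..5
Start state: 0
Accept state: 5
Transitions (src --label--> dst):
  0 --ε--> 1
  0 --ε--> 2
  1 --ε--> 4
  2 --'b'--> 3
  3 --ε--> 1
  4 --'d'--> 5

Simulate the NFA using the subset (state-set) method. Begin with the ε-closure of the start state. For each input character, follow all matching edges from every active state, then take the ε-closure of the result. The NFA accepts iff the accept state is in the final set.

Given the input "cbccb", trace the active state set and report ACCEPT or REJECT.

initial (ε-close {0}): {0,1,2,4}
'c' @ 1: {}  — state set empty
rest 'bccb' ignored (set empty)
end set {} — state 5 not in

Answer: REJECT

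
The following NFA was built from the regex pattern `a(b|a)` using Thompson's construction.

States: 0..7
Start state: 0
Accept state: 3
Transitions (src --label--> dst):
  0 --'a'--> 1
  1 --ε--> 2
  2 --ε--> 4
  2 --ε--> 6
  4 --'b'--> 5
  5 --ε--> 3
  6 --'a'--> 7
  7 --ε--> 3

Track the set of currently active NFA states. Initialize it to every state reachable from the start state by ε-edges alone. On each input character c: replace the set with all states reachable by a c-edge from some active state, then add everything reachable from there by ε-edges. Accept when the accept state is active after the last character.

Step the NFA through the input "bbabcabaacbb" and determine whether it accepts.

Answer: REJECT

Steps:
S₀ = ε-closure({0}) = {0}
'b' @ 1: {}  — no active states
rest 'babcabaacbb' ignored (set empty)
final: {}; accept 3 not in set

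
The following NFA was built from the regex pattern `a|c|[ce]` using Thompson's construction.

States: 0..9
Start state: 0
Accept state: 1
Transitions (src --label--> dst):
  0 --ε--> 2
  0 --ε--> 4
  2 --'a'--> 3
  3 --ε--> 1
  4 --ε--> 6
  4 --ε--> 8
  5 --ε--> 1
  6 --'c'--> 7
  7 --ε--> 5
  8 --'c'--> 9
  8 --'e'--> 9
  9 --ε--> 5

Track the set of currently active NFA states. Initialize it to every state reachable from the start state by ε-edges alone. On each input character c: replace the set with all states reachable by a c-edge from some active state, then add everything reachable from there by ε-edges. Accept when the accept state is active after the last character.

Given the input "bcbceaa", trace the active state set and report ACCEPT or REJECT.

Answer: REJECT

Trace:
start: ε-closure({0}) = {0,2,4,6,8}
'b' @ 1: {}  — dead — no transitions
rest 'cbceaa' ignored (set empty)
after full input: {}  (accept=1 not in)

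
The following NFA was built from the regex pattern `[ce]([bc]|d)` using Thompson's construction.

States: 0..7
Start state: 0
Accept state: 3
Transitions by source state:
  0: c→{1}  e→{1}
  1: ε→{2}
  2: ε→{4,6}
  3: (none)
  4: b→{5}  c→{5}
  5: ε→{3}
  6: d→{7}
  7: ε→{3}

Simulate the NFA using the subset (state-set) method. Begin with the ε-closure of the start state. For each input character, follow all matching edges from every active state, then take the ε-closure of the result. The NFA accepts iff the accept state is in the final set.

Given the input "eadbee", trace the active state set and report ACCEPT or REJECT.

Answer: REJECT

Derivation:
initial (ε-close {0}): {0}
'e' @ 1: {1,2,4,6}
'a' @ 2: {}  — state set empty
rest 'dbee' ignored (set empty)
end set {} — state 3 not in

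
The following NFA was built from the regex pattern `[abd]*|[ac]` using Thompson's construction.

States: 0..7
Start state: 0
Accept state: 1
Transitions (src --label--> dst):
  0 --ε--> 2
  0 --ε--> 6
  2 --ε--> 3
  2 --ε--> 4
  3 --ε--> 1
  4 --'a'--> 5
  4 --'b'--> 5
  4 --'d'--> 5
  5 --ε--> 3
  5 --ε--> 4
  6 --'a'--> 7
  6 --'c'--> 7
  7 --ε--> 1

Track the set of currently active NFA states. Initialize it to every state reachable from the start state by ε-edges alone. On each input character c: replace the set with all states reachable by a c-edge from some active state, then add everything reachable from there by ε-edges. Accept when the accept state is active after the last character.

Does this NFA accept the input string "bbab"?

Answer: ACCEPT

Trace:
start: ε-closure({0}) = {0,1,2,3,4,6}
'b' @ 1: {1,3,4,5}  [accepting]
'b' @ 2: {1,3,4,5}  [accepting]
'a' @ 3: {1,3,4,5}  [accepting]
'b' @ 4: {1,3,4,5}  [accepting]
after full input: {1,3,4,5}  (accept=1 in)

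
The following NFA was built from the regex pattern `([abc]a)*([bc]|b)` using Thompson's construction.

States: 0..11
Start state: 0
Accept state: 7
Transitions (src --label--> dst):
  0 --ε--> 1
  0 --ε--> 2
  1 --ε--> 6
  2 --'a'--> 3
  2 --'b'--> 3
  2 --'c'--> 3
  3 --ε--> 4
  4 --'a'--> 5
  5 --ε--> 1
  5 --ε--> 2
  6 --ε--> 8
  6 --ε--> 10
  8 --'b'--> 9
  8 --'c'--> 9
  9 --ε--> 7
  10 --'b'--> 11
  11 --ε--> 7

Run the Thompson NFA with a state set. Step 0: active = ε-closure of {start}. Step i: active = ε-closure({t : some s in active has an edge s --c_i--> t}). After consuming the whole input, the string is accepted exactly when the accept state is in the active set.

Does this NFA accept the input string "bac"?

start: ε-closure({0}) = {0,1,2,6,8,10}
'b' @ 1: {3,4,7,9,11}  [accepting]
'a' @ 2: {1,2,5,6,8,10}
'c' @ 3: {3,4,7,9}  [accepting]
final: {3,4,7,9}; accept 7 in set

Answer: ACCEPT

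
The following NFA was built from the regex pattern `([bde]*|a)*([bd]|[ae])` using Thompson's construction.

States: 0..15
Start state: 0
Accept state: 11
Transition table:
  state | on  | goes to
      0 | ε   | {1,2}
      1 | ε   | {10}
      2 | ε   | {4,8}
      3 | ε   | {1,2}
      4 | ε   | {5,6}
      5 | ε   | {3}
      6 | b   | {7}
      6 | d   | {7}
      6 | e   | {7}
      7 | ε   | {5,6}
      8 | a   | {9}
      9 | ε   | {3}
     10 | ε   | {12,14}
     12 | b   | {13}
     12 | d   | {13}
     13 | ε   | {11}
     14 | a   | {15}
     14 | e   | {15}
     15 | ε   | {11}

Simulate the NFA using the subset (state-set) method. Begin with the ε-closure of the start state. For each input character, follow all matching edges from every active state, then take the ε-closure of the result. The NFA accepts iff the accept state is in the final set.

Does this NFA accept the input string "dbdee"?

initial (ε-close {0}): {0,1,2,3,4,5,6,8,10,12,14}
'd' @ 1: {1,2,3,4,5,6,7,8,10,11,12,13,14}  ✓accept
'b' @ 2: {1,2,3,4,5,6,7,8,10,11,12,13,14}  ✓accept
'd' @ 3: {1,2,3,4,5,6,7,8,10,11,12,13,14}  ✓accept
'e' @ 4: {1,2,3,4,5,6,7,8,10,11,12,14,15}  ✓accept
'e' @ 5: {1,2,3,4,5,6,7,8,10,11,12,14,15}  ✓accept
final: {1,2,3,4,5,6,7,8,10,11,12,14,15}; accept 11 in set

Answer: ACCEPT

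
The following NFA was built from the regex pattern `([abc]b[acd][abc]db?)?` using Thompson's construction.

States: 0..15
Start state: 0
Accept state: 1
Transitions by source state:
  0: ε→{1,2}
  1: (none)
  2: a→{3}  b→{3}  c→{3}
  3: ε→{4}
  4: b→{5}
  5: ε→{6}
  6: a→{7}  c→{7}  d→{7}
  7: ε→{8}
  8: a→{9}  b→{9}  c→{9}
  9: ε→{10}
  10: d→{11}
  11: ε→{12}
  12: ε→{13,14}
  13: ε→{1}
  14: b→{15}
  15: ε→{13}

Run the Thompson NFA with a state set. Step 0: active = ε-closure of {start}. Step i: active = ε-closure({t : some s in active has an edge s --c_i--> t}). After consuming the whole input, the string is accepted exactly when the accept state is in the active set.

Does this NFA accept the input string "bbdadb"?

start: ε-closure({0}) = {0,1,2}
'b' @ 1: {3,4}
'b' @ 2: {5,6}
'd' @ 3: {7,8}
'a' @ 4: {9,10}
'd' @ 5: {1,11,12,13,14}  (accept∈set)
'b' @ 6: {1,13,15}  (accept∈set)
end set {1,13,15} — state 1 in

Answer: ACCEPT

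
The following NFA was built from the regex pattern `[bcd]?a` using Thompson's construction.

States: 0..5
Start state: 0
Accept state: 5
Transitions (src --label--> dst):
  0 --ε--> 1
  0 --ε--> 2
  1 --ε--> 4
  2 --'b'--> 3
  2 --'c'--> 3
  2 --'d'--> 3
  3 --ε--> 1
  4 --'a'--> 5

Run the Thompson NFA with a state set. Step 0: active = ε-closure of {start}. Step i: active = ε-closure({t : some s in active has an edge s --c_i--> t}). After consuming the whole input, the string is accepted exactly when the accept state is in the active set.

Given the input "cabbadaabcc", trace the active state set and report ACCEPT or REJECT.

Answer: REJECT

Trace:
initial (ε-close {0}): {0,1,2,4}
'c' @ 1: {1,3,4}
'a' @ 2: {5}  ✓accept
'b' @ 3: {}  — no active states
rest 'badaabcc' ignored (set empty)
final: {}; accept 5 not in set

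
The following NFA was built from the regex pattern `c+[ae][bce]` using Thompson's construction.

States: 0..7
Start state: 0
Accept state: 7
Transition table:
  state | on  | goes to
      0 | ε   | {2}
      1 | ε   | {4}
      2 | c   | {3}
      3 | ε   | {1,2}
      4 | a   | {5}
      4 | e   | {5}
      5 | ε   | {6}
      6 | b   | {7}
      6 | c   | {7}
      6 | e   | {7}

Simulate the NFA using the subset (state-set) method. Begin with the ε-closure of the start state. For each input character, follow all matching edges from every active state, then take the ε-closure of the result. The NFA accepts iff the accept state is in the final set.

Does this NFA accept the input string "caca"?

Answer: REJECT

Derivation:
initial (ε-close {0}): {0,2}
'c' @ 1: {1,2,3,4}
'a' @ 2: {5,6}
'c' @ 3: {7}  [accepting]
'a' @ 4: {}  — dead — no transitions
after full input: {}  (accept=7 not in)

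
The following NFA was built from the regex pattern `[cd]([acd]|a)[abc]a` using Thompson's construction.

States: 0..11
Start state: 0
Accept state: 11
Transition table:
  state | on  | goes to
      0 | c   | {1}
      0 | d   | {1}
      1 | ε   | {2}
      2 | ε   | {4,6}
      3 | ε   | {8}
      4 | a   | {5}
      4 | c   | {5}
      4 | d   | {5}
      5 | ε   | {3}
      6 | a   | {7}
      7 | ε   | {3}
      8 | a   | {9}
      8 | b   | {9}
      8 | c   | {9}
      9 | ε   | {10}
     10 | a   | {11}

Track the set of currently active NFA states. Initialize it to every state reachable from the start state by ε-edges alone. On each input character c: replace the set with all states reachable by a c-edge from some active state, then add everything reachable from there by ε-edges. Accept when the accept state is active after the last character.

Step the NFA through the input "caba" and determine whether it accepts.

initial (ε-close {0}): {0}
'c' @ 1: {1,2,4,6}
'a' @ 2: {3,5,7,8}
'b' @ 3: {9,10}
'a' @ 4: {11}  [accepting]
end set {11} — state 11 in

Answer: ACCEPT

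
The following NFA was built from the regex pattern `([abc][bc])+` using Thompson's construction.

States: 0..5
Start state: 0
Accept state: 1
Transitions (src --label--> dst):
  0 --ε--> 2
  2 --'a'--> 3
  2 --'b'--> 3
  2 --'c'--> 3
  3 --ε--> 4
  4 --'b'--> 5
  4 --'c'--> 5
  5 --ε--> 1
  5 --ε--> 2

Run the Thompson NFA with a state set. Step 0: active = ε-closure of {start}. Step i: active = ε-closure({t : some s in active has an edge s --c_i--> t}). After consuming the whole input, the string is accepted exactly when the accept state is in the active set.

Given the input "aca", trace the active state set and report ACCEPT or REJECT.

start: ε-closure({0}) = {0,2}
'a' @ 1: {3,4}
'c' @ 2: {1,2,5}  (accept∈set)
'a' @ 3: {3,4}
end set {3,4} — state 1 not in

Answer: REJECT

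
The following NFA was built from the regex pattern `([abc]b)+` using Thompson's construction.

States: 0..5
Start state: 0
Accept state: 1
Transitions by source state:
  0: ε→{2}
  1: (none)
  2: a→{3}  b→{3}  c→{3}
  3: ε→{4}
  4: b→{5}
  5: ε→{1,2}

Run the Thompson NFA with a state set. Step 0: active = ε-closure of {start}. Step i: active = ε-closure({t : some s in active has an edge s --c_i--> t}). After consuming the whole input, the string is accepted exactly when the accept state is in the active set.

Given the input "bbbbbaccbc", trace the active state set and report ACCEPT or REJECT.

Answer: REJECT

Trace:
initial (ε-close {0}): {0,2}
'b' @ 1: {3,4}
'b' @ 2: {1,2,5}  [accepting]
'b' @ 3: {3,4}
'b' @ 4: {1,2,5}  [accepting]
'b' @ 5: {3,4}
'a' @ 6: {}  — state set empty
rest 'ccbc' ignored (set empty)
after full input: {}  (accept=1 not in)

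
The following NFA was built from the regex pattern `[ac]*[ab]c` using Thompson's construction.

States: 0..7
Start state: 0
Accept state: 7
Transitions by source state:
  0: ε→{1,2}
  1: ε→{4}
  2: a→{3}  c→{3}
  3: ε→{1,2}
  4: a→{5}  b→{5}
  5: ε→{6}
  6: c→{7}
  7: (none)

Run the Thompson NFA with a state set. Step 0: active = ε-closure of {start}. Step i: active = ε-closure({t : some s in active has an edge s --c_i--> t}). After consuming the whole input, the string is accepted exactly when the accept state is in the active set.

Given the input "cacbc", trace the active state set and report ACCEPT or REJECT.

Answer: ACCEPT

Derivation:
S₀ = ε-closure({0}) = {0,1,2,4}
'c' @ 1: {1,2,3,4}
'a' @ 2: {1,2,3,4,5,6}
'c' @ 3: {1,2,3,4,7}  [accepting]
'b' @ 4: {5,6}
'c' @ 5: {7}  [accepting]
end set {7} — state 7 in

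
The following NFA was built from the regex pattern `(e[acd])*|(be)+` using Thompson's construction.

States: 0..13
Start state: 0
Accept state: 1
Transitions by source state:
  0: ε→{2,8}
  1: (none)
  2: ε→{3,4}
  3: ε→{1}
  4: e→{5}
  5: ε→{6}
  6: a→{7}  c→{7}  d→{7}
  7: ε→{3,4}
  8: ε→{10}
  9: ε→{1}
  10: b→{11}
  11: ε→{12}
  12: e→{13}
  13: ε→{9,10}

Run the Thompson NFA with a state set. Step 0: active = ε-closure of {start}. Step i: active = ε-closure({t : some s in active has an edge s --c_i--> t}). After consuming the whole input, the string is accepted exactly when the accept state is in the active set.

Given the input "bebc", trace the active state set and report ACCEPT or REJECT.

initial (ε-close {0}): {0,1,2,3,4,8,10}
'b' @ 1: {11,12}
'e' @ 2: {1,9,10,13}  [accepting]
'b' @ 3: {11,12}
'c' @ 4: {}  — no active states
after full input: {}  (accept=1 not in)

Answer: REJECT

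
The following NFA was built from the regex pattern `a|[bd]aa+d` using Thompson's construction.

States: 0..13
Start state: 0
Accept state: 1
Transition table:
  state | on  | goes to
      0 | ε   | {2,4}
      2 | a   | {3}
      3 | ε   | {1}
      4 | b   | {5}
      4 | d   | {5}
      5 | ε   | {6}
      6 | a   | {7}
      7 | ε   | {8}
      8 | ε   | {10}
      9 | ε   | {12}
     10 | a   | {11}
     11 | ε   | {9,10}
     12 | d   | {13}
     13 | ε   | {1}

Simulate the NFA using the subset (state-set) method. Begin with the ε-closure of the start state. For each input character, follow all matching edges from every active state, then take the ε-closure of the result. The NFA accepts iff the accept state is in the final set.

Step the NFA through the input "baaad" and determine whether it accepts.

Answer: ACCEPT

Derivation:
S₀ = ε-closure({0}) = {0,2,4}
'b' @ 1: {5,6}
'a' @ 2: {7,8,10}
'a' @ 3: {9,10,11,12}
'a' @ 4: {9,10,11,12}
'd' @ 5: {1,13}  ✓accept
after full input: {1,13}  (accept=1 in)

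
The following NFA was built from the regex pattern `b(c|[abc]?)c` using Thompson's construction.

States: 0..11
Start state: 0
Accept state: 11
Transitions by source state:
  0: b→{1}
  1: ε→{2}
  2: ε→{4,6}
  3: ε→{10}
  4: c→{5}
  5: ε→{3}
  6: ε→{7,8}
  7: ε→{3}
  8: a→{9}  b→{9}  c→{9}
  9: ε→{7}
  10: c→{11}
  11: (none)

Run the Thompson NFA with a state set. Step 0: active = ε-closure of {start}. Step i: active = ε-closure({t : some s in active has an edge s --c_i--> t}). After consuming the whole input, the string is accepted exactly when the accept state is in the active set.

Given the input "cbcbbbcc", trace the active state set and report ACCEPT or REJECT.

initial (ε-close {0}): {0}
'c' @ 1: {}  — dead — no transitions
rest 'bcbbbcc' ignored (set empty)
after full input: {}  (accept=11 not in)

Answer: REJECT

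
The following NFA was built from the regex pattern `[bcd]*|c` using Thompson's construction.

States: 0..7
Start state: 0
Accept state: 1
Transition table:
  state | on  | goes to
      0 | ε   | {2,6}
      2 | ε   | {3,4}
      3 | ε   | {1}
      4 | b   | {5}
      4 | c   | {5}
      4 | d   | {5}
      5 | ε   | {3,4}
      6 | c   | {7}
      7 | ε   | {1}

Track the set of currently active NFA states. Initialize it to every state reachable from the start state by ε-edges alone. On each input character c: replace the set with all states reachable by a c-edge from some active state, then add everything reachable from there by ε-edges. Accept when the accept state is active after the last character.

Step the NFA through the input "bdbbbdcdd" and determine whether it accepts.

initial (ε-close {0}): {0,1,2,3,4,6}
'b' @ 1: {1,3,4,5}  [accepting]
'd' @ 2: {1,3,4,5}  [accepting]
'b' @ 3: {1,3,4,5}  [accepting]
'b' @ 4: {1,3,4,5}  [accepting]
'b' @ 5: {1,3,4,5}  [accepting]
'd' @ 6: {1,3,4,5}  [accepting]
'c' @ 7: {1,3,4,5}  [accepting]
'd' @ 8: {1,3,4,5}  [accepting]
'd' @ 9: {1,3,4,5}  [accepting]
final: {1,3,4,5}; accept 1 in set

Answer: ACCEPT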